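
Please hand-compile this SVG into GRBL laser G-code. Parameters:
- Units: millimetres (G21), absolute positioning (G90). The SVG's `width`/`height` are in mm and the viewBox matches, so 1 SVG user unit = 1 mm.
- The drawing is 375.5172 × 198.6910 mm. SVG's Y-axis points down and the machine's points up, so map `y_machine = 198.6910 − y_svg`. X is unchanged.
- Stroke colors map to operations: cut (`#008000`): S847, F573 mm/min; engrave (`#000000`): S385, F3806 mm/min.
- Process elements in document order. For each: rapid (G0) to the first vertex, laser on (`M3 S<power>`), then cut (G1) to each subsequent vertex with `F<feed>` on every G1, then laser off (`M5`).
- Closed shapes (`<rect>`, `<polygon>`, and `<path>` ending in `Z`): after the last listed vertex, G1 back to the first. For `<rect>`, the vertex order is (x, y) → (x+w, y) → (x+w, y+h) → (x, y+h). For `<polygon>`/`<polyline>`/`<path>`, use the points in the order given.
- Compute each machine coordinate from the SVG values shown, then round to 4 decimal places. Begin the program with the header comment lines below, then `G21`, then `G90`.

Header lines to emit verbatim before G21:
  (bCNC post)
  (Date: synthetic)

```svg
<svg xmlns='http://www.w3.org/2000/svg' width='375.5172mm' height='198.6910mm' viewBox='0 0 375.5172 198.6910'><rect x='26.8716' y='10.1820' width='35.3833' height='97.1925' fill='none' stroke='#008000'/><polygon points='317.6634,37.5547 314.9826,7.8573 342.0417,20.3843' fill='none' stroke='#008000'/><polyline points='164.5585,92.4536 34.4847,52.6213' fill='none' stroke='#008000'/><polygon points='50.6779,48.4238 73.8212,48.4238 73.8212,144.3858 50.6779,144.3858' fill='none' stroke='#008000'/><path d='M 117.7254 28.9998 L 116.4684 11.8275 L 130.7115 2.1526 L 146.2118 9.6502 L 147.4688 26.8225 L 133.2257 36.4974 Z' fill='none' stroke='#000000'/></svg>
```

1 u = 1 mm; y_m = 198.6910 − y.

[1] `<rect>` rectangle, #008000→cut S847 F573: (26.8716,188.5090) → (62.2549,188.5090) → (62.2549,91.3165) → (26.8716,91.3165) → (26.8716,188.5090) (closed)

[2] `<polygon>` regular polygon, #008000→cut S847 F573: (317.6634,161.1363) → (314.9826,190.8337) → (342.0417,178.3067) → (317.6634,161.1363) (closed)

[3] `<polyline>` line segment, #008000→cut S847 F573: (164.5585,106.2374) → (34.4847,146.0697)

[4] `<polygon>` rectangle, #008000→cut S847 F573: (50.6779,150.2672) → (73.8212,150.2672) → (73.8212,54.3052) → (50.6779,54.3052) → (50.6779,150.2672) (closed)

[5] `<path>` regular polygon, #000000→engrave S385 F3806: (117.7254,169.6912) → (116.4684,186.8635) → (130.7115,196.5384) → (146.2118,189.0408) → (147.4688,171.8685) → (133.2257,162.1936) → (117.7254,169.6912) (closed)

(bCNC post)
(Date: synthetic)
G21
G90
G0 X26.8716 Y188.5090
M3 S847
G1 X62.2549 Y188.5090 F573
G1 X62.2549 Y91.3165 F573
G1 X26.8716 Y91.3165 F573
G1 X26.8716 Y188.5090 F573
M5
G0 X317.6634 Y161.1363
M3 S847
G1 X314.9826 Y190.8337 F573
G1 X342.0417 Y178.3067 F573
G1 X317.6634 Y161.1363 F573
M5
G0 X164.5585 Y106.2374
M3 S847
G1 X34.4847 Y146.0697 F573
M5
G0 X50.6779 Y150.2672
M3 S847
G1 X73.8212 Y150.2672 F573
G1 X73.8212 Y54.3052 F573
G1 X50.6779 Y54.3052 F573
G1 X50.6779 Y150.2672 F573
M5
G0 X117.7254 Y169.6912
M3 S385
G1 X116.4684 Y186.8635 F3806
G1 X130.7115 Y196.5384 F3806
G1 X146.2118 Y189.0408 F3806
G1 X147.4688 Y171.8685 F3806
G1 X133.2257 Y162.1936 F3806
G1 X117.7254 Y169.6912 F3806
M5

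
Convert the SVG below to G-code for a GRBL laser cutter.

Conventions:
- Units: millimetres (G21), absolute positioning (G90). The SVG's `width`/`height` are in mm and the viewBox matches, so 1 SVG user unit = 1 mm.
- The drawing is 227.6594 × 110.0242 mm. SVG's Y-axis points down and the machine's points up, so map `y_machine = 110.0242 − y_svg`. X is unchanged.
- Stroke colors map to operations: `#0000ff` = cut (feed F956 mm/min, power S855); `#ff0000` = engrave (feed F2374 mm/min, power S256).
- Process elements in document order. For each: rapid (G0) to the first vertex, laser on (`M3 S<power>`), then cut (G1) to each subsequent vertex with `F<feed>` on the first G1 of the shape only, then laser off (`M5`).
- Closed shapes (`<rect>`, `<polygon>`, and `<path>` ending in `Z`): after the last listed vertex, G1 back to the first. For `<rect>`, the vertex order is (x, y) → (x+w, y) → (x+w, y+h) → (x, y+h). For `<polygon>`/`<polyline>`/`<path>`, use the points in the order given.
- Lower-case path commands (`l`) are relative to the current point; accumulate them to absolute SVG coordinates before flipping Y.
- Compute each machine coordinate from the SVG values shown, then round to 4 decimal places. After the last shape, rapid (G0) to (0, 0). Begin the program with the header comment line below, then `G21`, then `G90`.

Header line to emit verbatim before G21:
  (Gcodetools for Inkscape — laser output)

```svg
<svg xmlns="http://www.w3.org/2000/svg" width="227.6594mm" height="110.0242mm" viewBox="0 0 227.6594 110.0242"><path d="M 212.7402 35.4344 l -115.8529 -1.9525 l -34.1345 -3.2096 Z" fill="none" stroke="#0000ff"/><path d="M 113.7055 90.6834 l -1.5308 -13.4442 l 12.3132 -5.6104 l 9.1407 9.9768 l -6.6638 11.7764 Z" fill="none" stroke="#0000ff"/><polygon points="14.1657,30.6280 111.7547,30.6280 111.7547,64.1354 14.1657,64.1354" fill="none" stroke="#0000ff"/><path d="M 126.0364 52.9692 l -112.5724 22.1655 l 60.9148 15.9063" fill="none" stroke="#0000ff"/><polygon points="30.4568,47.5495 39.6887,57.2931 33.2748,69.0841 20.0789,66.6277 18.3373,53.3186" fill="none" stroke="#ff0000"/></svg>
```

viewBox `0 0 227.6594 110.0242` with mm width/height → 1 unit = 1 mm. Flip: y_m = 110.0242 − y_svg.

**Shape 1** — `<path>` closed polygon, stroke `#0000ff` → cut (S855, F956). Machine vertices: (212.7402,74.5898) → (96.8873,76.5423) → (62.7528,79.7519) → (212.7402,74.5898). Closed: final G1 returns to the first vertex.

**Shape 2** — `<path>` regular polygon, stroke `#0000ff` → cut (S855, F956). Machine vertices: (113.7055,19.3408) → (112.1747,32.7850) → (124.4879,38.3954) → (133.6286,28.4186) → (126.9648,16.6422) → (113.7055,19.3408). Closed: final G1 returns to the first vertex.

**Shape 3** — `<polygon>` rectangle, stroke `#0000ff` → cut (S855, F956). Machine vertices: (14.1657,79.3962) → (111.7547,79.3962) → (111.7547,45.8888) → (14.1657,45.8888) → (14.1657,79.3962). Closed: final G1 returns to the first vertex.

**Shape 4** — `<path>` open polyline, stroke `#0000ff` → cut (S855, F956). Machine vertices: (126.0364,57.0550) → (13.4640,34.8895) → (74.3788,18.9832). Open path.

**Shape 5** — `<polygon>` regular polygon, stroke `#ff0000` → engrave (S256, F2374). Machine vertices: (30.4568,62.4747) → (39.6887,52.7311) → (33.2748,40.9401) → (20.0789,43.3965) → (18.3373,56.7056) → (30.4568,62.4747). Closed: final G1 returns to the first vertex.

(Gcodetools for Inkscape — laser output)
G21
G90
G0 X212.7402 Y74.5898
M3 S855
G1 X96.8873 Y76.5423 F956
G1 X62.7528 Y79.7519
G1 X212.7402 Y74.5898
M5
G0 X113.7055 Y19.3408
M3 S855
G1 X112.1747 Y32.7850 F956
G1 X124.4879 Y38.3954
G1 X133.6286 Y28.4186
G1 X126.9648 Y16.6422
G1 X113.7055 Y19.3408
M5
G0 X14.1657 Y79.3962
M3 S855
G1 X111.7547 Y79.3962 F956
G1 X111.7547 Y45.8888
G1 X14.1657 Y45.8888
G1 X14.1657 Y79.3962
M5
G0 X126.0364 Y57.0550
M3 S855
G1 X13.4640 Y34.8895 F956
G1 X74.3788 Y18.9832
M5
G0 X30.4568 Y62.4747
M3 S256
G1 X39.6887 Y52.7311 F2374
G1 X33.2748 Y40.9401
G1 X20.0789 Y43.3965
G1 X18.3373 Y56.7056
G1 X30.4568 Y62.4747
M5
G0 X0.0000 Y0.0000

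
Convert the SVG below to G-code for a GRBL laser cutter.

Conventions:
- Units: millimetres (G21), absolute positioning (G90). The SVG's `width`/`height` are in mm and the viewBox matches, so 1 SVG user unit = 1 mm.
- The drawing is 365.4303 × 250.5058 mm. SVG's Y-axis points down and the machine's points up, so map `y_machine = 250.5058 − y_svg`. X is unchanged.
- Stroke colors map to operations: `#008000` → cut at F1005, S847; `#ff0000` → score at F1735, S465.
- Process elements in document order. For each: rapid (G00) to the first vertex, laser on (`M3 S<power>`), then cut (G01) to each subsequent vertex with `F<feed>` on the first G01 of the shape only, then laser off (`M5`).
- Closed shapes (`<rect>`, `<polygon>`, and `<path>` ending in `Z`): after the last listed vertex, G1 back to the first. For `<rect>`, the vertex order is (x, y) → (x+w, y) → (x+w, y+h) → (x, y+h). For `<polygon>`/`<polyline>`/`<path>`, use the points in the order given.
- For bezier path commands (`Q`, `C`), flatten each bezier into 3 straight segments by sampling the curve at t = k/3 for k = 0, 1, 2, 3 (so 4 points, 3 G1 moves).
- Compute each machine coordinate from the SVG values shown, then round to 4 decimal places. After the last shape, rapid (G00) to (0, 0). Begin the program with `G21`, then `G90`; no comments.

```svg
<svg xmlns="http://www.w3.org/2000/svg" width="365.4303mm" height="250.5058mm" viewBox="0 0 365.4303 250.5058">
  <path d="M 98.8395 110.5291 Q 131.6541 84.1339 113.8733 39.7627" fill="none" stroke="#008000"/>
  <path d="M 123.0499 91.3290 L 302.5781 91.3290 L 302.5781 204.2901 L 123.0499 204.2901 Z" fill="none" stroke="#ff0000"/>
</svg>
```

1 u = 1 mm; y_m = 250.5058 − y.

[1] `<path>` quadratic bezier, #008000→cut S847 F1005: (98.8395,139.9767) → (115.0942,159.5708) → (120.1055,183.1596) → (113.8733,210.7431)

[2] `<path>` rectangle, #ff0000→score S465 F1735: (123.0499,159.1768) → (302.5781,159.1768) → (302.5781,46.2157) → (123.0499,46.2157) → (123.0499,159.1768) (closed)

G21
G90
G00 X98.8395 Y139.9767
M3 S847
G01 X115.0942 Y159.5708 F1005
G01 X120.1055 Y183.1596
G01 X113.8733 Y210.7431
M5
G00 X123.0499 Y159.1768
M3 S465
G01 X302.5781 Y159.1768 F1735
G01 X302.5781 Y46.2157
G01 X123.0499 Y46.2157
G01 X123.0499 Y159.1768
M5
G00 X0.0000 Y0.0000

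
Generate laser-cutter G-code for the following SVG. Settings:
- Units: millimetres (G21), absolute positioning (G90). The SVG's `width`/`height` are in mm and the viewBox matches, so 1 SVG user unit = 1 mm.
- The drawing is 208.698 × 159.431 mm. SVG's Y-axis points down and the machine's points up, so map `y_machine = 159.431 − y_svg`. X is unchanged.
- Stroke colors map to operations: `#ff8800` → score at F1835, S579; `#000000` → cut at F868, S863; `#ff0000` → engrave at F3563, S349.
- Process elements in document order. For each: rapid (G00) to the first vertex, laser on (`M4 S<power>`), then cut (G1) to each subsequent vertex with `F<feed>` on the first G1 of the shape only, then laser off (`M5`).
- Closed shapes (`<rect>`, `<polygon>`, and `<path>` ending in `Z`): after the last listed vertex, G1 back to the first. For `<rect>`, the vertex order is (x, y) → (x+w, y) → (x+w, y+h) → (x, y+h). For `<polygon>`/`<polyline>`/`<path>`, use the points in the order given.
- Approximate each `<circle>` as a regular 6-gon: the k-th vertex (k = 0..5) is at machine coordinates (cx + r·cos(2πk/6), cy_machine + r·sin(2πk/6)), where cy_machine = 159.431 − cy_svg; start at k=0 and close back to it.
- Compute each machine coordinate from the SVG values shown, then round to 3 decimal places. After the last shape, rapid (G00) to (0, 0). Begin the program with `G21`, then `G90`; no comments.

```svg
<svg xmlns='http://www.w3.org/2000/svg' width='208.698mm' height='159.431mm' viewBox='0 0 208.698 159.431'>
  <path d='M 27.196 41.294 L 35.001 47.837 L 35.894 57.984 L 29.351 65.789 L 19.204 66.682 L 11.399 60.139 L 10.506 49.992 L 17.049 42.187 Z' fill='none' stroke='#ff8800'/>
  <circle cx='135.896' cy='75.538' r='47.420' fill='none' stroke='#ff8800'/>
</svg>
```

G21
G90
G00 X27.196 Y118.137
M4 S579
G1 X35.001 Y111.594 F1835
G1 X35.894 Y101.447
G1 X29.351 Y93.642
G1 X19.204 Y92.749
G1 X11.399 Y99.292
G1 X10.506 Y109.439
G1 X17.049 Y117.244
G1 X27.196 Y118.137
M5
G00 X183.316 Y83.893
M4 S579
G1 X159.606 Y124.960 F1835
G1 X112.186 Y124.960
G1 X88.476 Y83.893
G1 X112.186 Y42.826
G1 X159.606 Y42.826
G1 X183.316 Y83.893
M5
G00 X0.000 Y0.000

Since the viewBox matches the mm dimensions, user units are millimetres directly. The only transform is the Y-flip y_m = 159.431 − y_svg.

Shape 1 is a regular polygon drawn with `<path>`. Its stroke #ff8800 means score at S579, F1835. After flipping Y the toolpath is (27.196,118.137) → (35.001,111.594) → (35.894,101.447) → (29.351,93.642) → (19.204,92.749) → (11.399,99.292) → (10.506,109.439) → (17.049,117.244) → (27.196,118.137), returning to the start.

Shape 2 is a circle drawn with `<circle>`. Its stroke #ff8800 means score at S579, F1835. After flipping Y the toolpath is (183.316,83.893) → (159.606,124.960) → (112.186,124.960) → (88.476,83.893) → (112.186,42.826) → (159.606,42.826) → (183.316,83.893), returning to the start.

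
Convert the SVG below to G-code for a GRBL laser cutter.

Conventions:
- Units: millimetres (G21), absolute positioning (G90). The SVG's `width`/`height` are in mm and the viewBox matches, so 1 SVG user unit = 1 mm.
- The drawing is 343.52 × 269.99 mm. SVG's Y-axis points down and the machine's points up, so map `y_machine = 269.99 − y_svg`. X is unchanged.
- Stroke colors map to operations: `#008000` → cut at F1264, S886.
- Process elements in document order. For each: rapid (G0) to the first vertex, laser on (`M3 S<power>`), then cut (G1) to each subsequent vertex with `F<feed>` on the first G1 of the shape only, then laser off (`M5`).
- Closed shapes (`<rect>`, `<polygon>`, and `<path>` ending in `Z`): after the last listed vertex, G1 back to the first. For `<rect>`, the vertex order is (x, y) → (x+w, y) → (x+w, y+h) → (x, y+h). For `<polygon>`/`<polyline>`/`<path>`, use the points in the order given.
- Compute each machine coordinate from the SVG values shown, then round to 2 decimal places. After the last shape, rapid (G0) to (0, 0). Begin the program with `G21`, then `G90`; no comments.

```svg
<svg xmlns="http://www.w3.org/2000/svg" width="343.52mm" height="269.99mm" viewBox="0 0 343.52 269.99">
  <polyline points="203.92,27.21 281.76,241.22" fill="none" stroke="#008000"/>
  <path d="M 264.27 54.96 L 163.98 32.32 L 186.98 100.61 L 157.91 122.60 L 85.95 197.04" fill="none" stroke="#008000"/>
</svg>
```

G21
G90
G0 X203.92 Y242.78
M3 S886
G1 X281.76 Y28.77 F1264
M5
G0 X264.27 Y215.03
M3 S886
G1 X163.98 Y237.67 F1264
G1 X186.98 Y169.38
G1 X157.91 Y147.39
G1 X85.95 Y72.95
M5
G0 X0.00 Y0.00

Since the viewBox matches the mm dimensions, user units are millimetres directly. The only transform is the Y-flip y_m = 269.99 − y_svg.

Shape 1 is a line segment drawn with `<polyline>`. Its stroke #008000 means cut at S886, F1264. After flipping Y the toolpath is (203.92,242.78) → (281.76,28.77).

Shape 2 is a open polyline drawn with `<path>`. Its stroke #008000 means cut at S886, F1264. After flipping Y the toolpath is (264.27,215.03) → (163.98,237.67) → (186.98,169.38) → (157.91,147.39) → (85.95,72.95).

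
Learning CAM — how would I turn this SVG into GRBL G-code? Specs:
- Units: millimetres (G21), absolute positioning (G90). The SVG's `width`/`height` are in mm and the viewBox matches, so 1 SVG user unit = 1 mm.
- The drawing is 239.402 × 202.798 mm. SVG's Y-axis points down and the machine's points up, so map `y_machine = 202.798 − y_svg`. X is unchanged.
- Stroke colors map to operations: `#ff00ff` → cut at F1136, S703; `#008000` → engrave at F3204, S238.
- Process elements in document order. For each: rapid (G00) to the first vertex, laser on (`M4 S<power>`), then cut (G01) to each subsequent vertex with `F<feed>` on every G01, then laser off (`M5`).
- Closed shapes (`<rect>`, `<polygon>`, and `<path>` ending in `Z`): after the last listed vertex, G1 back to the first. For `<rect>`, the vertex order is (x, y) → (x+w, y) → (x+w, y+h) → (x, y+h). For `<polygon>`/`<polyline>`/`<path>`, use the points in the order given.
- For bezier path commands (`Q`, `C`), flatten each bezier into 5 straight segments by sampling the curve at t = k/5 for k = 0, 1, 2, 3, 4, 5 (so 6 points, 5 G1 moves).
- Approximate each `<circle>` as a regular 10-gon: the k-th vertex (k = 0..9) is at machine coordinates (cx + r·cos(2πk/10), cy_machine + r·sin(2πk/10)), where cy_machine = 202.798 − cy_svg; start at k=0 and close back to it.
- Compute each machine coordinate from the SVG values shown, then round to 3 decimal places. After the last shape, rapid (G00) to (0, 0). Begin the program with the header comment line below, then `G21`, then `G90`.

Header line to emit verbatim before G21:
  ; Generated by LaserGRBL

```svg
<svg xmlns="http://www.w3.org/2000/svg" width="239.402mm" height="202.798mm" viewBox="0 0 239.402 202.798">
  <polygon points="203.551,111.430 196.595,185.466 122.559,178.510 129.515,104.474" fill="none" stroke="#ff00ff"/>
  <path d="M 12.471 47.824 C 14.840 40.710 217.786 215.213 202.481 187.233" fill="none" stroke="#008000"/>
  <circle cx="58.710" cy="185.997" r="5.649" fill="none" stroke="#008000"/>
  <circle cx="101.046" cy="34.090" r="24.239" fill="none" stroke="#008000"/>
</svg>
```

; Generated by LaserGRBL
G21
G90
G00 X203.551 Y91.368
M4 S703
G01 X196.595 Y17.332 F1136
G01 X122.559 Y24.288 F1136
G01 X129.515 Y98.324 F1136
G01 X203.551 Y91.368 F1136
M5
G00 X12.471 Y154.974
M4 S238
G01 X34.611 Y140.521 F3204
G01 X84.786 Y100.917 F3204
G01 X142.892 Y54.598 F3204
G01 X188.825 Y20.002 F3204
G01 X202.481 Y15.565 F3204
M5
G00 X64.359 Y16.801
M4 S238
G01 X63.280 Y20.121 F3204
G01 X60.456 Y22.174 F3204
G01 X56.964 Y22.174 F3204
G01 X54.140 Y20.121 F3204
G01 X53.061 Y16.801 F3204
G01 X54.140 Y13.481 F3204
G01 X56.964 Y11.428 F3204
G01 X60.456 Y11.428 F3204
G01 X63.280 Y13.481 F3204
G01 X64.359 Y16.801 F3204
M5
G00 X125.285 Y168.708
M4 S238
G01 X120.656 Y182.955 F3204
G01 X108.536 Y191.761 F3204
G01 X93.556 Y191.761 F3204
G01 X81.436 Y182.955 F3204
G01 X76.807 Y168.708 F3204
G01 X81.436 Y154.461 F3204
G01 X93.556 Y145.655 F3204
G01 X108.536 Y145.655 F3204
G01 X120.656 Y154.461 F3204
G01 X125.285 Y168.708 F3204
M5
G00 X0.000 Y0.000

1 u = 1 mm; y_m = 202.798 − y.

[1] `<polygon>` regular polygon, #ff00ff→cut S703 F1136: (203.551,91.368) → (196.595,17.332) → (122.559,24.288) → (129.515,98.324) → (203.551,91.368) (closed)

[2] `<path>` cubic bezier, #008000→engrave S238 F3204: (12.471,154.974) → (34.611,140.521) → (84.786,100.917) → (142.892,54.598) → (188.825,20.002) → (202.481,15.565)

[3] `<circle>` circle, #008000→engrave S238 F3204: (64.359,16.801) → (63.280,20.121) → (60.456,22.174) → (56.964,22.174) → (54.140,20.121) → (53.061,16.801) → (54.140,13.481) → (56.964,11.428) → (60.456,11.428) → (63.280,13.481) → (64.359,16.801) (closed)

[4] `<circle>` circle, #008000→engrave S238 F3204: (125.285,168.708) → (120.656,182.955) → (108.536,191.761) → (93.556,191.761) → (81.436,182.955) → (76.807,168.708) → (81.436,154.461) → (93.556,145.655) → (108.536,145.655) → (120.656,154.461) → (125.285,168.708) (closed)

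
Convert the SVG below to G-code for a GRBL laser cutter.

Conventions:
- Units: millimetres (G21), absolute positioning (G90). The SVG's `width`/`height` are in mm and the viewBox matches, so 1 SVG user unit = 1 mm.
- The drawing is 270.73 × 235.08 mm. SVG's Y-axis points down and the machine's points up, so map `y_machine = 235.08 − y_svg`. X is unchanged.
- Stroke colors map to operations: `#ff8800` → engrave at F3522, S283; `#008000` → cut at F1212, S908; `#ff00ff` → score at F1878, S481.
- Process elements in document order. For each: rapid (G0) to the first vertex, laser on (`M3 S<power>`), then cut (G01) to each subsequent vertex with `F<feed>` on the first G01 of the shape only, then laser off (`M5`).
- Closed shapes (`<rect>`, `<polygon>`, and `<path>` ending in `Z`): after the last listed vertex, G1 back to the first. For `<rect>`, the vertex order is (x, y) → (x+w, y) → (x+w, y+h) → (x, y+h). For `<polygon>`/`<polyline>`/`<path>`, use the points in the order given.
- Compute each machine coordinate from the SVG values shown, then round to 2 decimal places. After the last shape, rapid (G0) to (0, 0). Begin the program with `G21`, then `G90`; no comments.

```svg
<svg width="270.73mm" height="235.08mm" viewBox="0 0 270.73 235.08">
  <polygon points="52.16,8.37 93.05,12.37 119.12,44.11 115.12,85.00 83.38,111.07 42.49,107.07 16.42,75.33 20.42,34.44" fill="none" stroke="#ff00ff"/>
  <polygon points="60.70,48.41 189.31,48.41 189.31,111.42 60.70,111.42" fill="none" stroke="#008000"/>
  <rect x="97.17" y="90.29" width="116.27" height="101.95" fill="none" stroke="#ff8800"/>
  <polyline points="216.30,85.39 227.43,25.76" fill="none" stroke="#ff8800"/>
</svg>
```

G21
G90
G0 X52.16 Y226.71
M3 S481
G01 X93.05 Y222.71 F1878
G01 X119.12 Y190.97
G01 X115.12 Y150.08
G01 X83.38 Y124.01
G01 X42.49 Y128.01
G01 X16.42 Y159.75
G01 X20.42 Y200.64
G01 X52.16 Y226.71
M5
G0 X60.70 Y186.67
M3 S908
G01 X189.31 Y186.67 F1212
G01 X189.31 Y123.66
G01 X60.70 Y123.66
G01 X60.70 Y186.67
M5
G0 X97.17 Y144.79
M3 S283
G01 X213.44 Y144.79 F3522
G01 X213.44 Y42.84
G01 X97.17 Y42.84
G01 X97.17 Y144.79
M5
G0 X216.30 Y149.69
M3 S283
G01 X227.43 Y209.32 F3522
M5
G0 X0.00 Y0.00

viewBox `0 0 270.73 235.08` with mm width/height → 1 unit = 1 mm. Flip: y_m = 235.08 − y_svg.

**Shape 1** — `<polygon>` regular polygon, stroke `#ff00ff` → score (S481, F1878). Machine vertices: (52.16,226.71) → (93.05,222.71) → (119.12,190.97) → (115.12,150.08) → (83.38,124.01) → (42.49,128.01) → (16.42,159.75) → (20.42,200.64) → (52.16,226.71). Closed: final G1 returns to the first vertex.

**Shape 2** — `<polygon>` rectangle, stroke `#008000` → cut (S908, F1212). Machine vertices: (60.70,186.67) → (189.31,186.67) → (189.31,123.66) → (60.70,123.66) → (60.70,186.67). Closed: final G1 returns to the first vertex.

**Shape 3** — `<rect>` rectangle, stroke `#ff8800` → engrave (S283, F3522). Machine vertices: (97.17,144.79) → (213.44,144.79) → (213.44,42.84) → (97.17,42.84) → (97.17,144.79). Closed: final G1 returns to the first vertex.

**Shape 4** — `<polyline>` line segment, stroke `#ff8800` → engrave (S283, F3522). Machine vertices: (216.30,149.69) → (227.43,209.32). Open path.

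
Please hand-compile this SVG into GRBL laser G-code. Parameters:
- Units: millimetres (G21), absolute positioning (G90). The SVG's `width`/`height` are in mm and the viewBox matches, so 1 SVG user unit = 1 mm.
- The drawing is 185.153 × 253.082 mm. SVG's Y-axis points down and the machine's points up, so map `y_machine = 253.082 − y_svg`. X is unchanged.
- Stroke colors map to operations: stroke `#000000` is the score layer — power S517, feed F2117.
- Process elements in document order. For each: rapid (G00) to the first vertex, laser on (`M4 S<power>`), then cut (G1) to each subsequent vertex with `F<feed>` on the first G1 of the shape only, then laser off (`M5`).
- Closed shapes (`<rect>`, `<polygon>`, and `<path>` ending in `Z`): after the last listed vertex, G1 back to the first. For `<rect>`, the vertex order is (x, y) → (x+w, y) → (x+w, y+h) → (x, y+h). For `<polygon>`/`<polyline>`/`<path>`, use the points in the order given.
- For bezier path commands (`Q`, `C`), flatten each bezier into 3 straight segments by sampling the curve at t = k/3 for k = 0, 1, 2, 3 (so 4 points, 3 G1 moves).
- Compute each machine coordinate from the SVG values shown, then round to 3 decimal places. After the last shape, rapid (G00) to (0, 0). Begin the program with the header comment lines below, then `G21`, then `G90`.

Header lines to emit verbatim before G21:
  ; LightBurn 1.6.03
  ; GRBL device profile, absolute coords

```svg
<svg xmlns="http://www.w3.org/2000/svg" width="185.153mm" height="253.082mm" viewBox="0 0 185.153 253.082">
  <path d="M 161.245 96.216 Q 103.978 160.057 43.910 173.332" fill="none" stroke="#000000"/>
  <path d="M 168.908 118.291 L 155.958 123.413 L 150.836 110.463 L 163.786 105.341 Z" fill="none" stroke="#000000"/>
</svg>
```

; LightBurn 1.6.03
; GRBL device profile, absolute coords
G21
G90
G00 X161.245 Y156.866
M4 S517
G1 X122.756 Y119.924 F2117
G1 X83.644 Y94.218
G1 X43.910 Y79.750
M5
G00 X168.908 Y134.791
M4 S517
G1 X155.958 Y129.669 F2117
G1 X150.836 Y142.619
G1 X163.786 Y147.741
G1 X168.908 Y134.791
M5
G00 X0.000 Y0.000

1 u = 1 mm; y_m = 253.082 − y.

[1] `<path>` quadratic bezier, #000000→score S517 F2117: (161.245,156.866) → (122.756,119.924) → (83.644,94.218) → (43.910,79.750)

[2] `<path>` regular polygon, #000000→score S517 F2117: (168.908,134.791) → (155.958,129.669) → (150.836,142.619) → (163.786,147.741) → (168.908,134.791) (closed)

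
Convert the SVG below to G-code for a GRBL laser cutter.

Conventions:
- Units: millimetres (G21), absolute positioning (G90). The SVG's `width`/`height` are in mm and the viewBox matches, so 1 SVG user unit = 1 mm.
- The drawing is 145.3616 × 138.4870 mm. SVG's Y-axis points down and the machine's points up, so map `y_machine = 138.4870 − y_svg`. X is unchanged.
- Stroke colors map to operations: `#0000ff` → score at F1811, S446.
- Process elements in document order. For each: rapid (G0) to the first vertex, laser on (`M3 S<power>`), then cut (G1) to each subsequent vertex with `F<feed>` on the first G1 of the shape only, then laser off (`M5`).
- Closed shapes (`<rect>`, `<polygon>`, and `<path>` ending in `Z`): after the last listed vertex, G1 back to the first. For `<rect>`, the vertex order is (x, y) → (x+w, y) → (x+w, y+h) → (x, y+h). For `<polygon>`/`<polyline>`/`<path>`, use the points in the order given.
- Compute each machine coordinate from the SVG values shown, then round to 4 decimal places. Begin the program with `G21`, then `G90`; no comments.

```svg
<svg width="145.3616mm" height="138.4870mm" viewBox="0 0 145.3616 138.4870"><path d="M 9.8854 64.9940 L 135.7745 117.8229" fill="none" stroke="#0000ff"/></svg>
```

G21
G90
G0 X9.8854 Y73.4930
M3 S446
G1 X135.7745 Y20.6641 F1811
M5

viewBox `0 0 145.3616 138.4870` with mm width/height → 1 unit = 1 mm. Flip: y_m = 138.4870 − y_svg.

**Shape 1** — `<path>` line segment, stroke `#0000ff` → score (S446, F1811). Machine vertices: (9.8854,73.4930) → (135.7745,20.6641). Open path.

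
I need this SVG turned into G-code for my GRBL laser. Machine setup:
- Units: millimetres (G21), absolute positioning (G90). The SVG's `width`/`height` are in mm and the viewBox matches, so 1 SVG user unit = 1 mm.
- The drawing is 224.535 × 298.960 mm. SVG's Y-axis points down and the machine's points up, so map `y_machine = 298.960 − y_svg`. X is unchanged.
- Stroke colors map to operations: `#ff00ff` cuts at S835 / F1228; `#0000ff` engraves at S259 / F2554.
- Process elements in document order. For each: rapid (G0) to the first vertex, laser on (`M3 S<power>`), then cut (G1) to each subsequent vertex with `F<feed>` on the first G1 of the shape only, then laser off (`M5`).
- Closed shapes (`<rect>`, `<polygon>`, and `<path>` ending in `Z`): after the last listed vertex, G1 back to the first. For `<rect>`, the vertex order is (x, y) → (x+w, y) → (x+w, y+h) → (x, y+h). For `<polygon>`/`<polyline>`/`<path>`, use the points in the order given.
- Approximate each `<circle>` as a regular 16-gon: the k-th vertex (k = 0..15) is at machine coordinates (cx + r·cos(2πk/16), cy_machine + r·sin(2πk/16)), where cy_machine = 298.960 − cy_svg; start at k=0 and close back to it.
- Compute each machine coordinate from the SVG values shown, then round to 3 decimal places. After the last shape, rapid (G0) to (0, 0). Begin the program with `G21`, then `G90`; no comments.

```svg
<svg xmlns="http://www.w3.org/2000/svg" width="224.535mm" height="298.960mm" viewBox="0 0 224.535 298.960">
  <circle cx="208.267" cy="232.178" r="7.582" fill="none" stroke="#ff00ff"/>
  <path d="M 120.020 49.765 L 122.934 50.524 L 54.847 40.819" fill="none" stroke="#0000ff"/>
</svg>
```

Since the viewBox matches the mm dimensions, user units are millimetres directly. The only transform is the Y-flip y_m = 298.960 − y_svg.

Shape 1 is a circle drawn with `<circle>`. Its stroke #ff00ff means cut at S835, F1228. After flipping Y the toolpath is (215.849,66.782) → (215.272,69.684) → (213.628,72.143) → (211.169,73.787) → (208.267,74.364) → (205.365,73.787) → (202.906,72.143) → (201.262,69.684) → (200.685,66.782) → (201.262,63.880) → (202.906,61.421) → (205.365,59.777) → (208.267,59.200) → (211.169,59.777) → (213.628,61.421) → (215.272,63.880) → (215.849,66.782), returning to the start.

Shape 2 is a open polyline drawn with `<path>`. Its stroke #0000ff means engrave at S259, F2554. After flipping Y the toolpath is (120.020,249.195) → (122.934,248.436) → (54.847,258.141).

G21
G90
G0 X215.849 Y66.782
M3 S835
G1 X215.272 Y69.684 F1228
G1 X213.628 Y72.143
G1 X211.169 Y73.787
G1 X208.267 Y74.364
G1 X205.365 Y73.787
G1 X202.906 Y72.143
G1 X201.262 Y69.684
G1 X200.685 Y66.782
G1 X201.262 Y63.880
G1 X202.906 Y61.421
G1 X205.365 Y59.777
G1 X208.267 Y59.200
G1 X211.169 Y59.777
G1 X213.628 Y61.421
G1 X215.272 Y63.880
G1 X215.849 Y66.782
M5
G0 X120.020 Y249.195
M3 S259
G1 X122.934 Y248.436 F2554
G1 X54.847 Y258.141
M5
G0 X0.000 Y0.000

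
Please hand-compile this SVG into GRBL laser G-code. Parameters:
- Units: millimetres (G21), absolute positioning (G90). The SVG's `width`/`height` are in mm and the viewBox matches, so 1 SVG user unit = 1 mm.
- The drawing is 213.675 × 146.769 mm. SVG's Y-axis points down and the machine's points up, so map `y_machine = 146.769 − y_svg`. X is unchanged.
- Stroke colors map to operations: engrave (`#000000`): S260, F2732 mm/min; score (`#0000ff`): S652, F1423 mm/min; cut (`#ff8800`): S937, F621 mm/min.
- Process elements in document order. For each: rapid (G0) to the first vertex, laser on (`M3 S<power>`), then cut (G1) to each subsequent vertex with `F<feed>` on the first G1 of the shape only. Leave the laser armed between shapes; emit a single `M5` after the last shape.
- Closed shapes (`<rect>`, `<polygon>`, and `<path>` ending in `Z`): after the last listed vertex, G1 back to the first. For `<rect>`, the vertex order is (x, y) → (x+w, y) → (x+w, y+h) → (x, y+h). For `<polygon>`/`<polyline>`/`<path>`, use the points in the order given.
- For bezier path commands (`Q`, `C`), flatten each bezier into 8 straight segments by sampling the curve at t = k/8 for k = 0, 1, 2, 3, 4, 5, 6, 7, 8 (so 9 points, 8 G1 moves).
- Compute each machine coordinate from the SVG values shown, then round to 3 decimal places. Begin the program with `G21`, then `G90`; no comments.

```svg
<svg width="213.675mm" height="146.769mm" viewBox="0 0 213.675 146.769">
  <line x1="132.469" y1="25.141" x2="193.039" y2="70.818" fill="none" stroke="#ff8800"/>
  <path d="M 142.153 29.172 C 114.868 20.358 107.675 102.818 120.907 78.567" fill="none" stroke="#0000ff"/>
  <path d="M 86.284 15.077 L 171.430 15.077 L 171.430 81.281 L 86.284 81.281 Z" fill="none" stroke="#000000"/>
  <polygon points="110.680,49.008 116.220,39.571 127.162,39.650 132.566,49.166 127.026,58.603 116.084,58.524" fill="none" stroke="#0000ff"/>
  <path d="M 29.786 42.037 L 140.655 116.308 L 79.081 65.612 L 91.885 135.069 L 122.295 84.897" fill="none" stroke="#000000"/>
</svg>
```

Since the viewBox matches the mm dimensions, user units are millimetres directly. The only transform is the Y-flip y_m = 146.769 − y_svg.

Shape 1 is a line segment drawn with `<line>`. Its stroke #ff8800 means cut at S937, F621. After flipping Y the toolpath is (132.469,121.628) → (193.039,75.951).

Shape 2 is a cubic bezier drawn with `<path>`. Its stroke #0000ff means score at S652, F1423. After flipping Y the toolpath is (142.153,117.597) → (132.864,117.010) → (125.462,110.187) → (119.951,99.447) → (116.336,87.111) → (114.620,75.498) → (114.807,66.929) → (116.902,63.723) → (120.907,68.202).

Shape 3 is a rectangle drawn with `<path>`. Its stroke #000000 means engrave at S260, F2732. After flipping Y the toolpath is (86.284,131.692) → (171.430,131.692) → (171.430,65.488) → (86.284,65.488) → (86.284,131.692), returning to the start.

Shape 4 is a regular polygon drawn with `<polygon>`. Its stroke #0000ff means score at S652, F1423. After flipping Y the toolpath is (110.680,97.761) → (116.220,107.198) → (127.162,107.119) → (132.566,97.603) → (127.026,88.166) → (116.084,88.245) → (110.680,97.761), returning to the start.

Shape 5 is a open polyline drawn with `<path>`. Its stroke #000000 means engrave at S260, F2732. After flipping Y the toolpath is (29.786,104.732) → (140.655,30.461) → (79.081,81.157) → (91.885,11.700) → (122.295,61.872).

G21
G90
G0 X132.469 Y121.628
M3 S937
G1 X193.039 Y75.951 F621
G0 X142.153 Y117.597
M3 S652
G1 X132.864 Y117.010 F1423
G1 X125.462 Y110.187
G1 X119.951 Y99.447
G1 X116.336 Y87.111
G1 X114.620 Y75.498
G1 X114.807 Y66.929
G1 X116.902 Y63.723
G1 X120.907 Y68.202
G0 X86.284 Y131.692
M3 S260
G1 X171.430 Y131.692 F2732
G1 X171.430 Y65.488
G1 X86.284 Y65.488
G1 X86.284 Y131.692
G0 X110.680 Y97.761
M3 S652
G1 X116.220 Y107.198 F1423
G1 X127.162 Y107.119
G1 X132.566 Y97.603
G1 X127.026 Y88.166
G1 X116.084 Y88.245
G1 X110.680 Y97.761
G0 X29.786 Y104.732
M3 S260
G1 X140.655 Y30.461 F2732
G1 X79.081 Y81.157
G1 X91.885 Y11.700
G1 X122.295 Y61.872
M5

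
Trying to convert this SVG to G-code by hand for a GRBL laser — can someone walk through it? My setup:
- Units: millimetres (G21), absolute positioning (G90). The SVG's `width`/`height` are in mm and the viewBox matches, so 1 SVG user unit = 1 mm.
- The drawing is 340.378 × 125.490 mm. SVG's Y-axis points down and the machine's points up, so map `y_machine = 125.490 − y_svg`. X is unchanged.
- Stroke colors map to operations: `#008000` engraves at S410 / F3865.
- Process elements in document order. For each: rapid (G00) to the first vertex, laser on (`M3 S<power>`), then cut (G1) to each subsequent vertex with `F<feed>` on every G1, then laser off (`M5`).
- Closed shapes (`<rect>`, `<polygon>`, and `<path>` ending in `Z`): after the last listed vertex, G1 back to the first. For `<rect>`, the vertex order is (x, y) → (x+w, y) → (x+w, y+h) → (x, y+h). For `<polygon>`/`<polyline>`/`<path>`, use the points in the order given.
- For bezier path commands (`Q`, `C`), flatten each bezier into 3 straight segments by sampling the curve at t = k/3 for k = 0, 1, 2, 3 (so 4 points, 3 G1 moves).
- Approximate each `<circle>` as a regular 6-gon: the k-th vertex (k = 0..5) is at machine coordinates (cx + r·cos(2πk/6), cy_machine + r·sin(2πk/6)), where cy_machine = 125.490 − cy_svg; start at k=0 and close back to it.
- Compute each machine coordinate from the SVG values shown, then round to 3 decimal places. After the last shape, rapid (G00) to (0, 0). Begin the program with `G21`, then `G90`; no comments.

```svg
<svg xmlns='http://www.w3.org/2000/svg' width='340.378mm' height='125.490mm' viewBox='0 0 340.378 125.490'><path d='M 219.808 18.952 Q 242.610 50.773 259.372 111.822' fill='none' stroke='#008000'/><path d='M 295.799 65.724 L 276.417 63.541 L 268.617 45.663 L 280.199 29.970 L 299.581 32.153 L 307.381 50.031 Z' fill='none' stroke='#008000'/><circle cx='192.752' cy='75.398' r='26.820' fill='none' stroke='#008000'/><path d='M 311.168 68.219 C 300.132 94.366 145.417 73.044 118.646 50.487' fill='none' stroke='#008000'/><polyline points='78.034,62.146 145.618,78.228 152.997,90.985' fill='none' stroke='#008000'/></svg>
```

Since the viewBox matches the mm dimensions, user units are millimetres directly. The only transform is the Y-flip y_m = 125.490 − y_svg.

Shape 1 is a quadratic bezier drawn with `<path>`. Its stroke #008000 means engrave at S410, F3865. After flipping Y the toolpath is (219.808,106.538) → (234.338,82.076) → (247.526,51.120) → (259.372,13.668).

Shape 2 is a regular polygon drawn with `<path>`. Its stroke #008000 means engrave at S410, F3865. After flipping Y the toolpath is (295.799,59.766) → (276.417,61.949) → (268.617,79.827) → (280.199,95.520) → (299.581,93.337) → (307.381,75.459) → (295.799,59.766), returning to the start.

Shape 3 is a circle drawn with `<circle>`. Its stroke #008000 means engrave at S410, F3865. After flipping Y the toolpath is (219.572,50.092) → (206.162,73.319) → (179.342,73.319) → (165.932,50.092) → (179.342,26.865) → (206.162,26.865) → (219.572,50.092), returning to the start.

Shape 4 is a cubic bezier drawn with `<path>`. Its stroke #008000 means engrave at S410, F3865. After flipping Y the toolpath is (311.168,57.271) → (262.299,45.235) → (178.005,54.570) → (118.646,75.003).

Shape 5 is a open polyline drawn with `<polyline>`. Its stroke #008000 means engrave at S410, F3865. After flipping Y the toolpath is (78.034,63.344) → (145.618,47.262) → (152.997,34.505).

G21
G90
G00 X219.808 Y106.538
M3 S410
G1 X234.338 Y82.076 F3865
G1 X247.526 Y51.120 F3865
G1 X259.372 Y13.668 F3865
M5
G00 X295.799 Y59.766
M3 S410
G1 X276.417 Y61.949 F3865
G1 X268.617 Y79.827 F3865
G1 X280.199 Y95.520 F3865
G1 X299.581 Y93.337 F3865
G1 X307.381 Y75.459 F3865
G1 X295.799 Y59.766 F3865
M5
G00 X219.572 Y50.092
M3 S410
G1 X206.162 Y73.319 F3865
G1 X179.342 Y73.319 F3865
G1 X165.932 Y50.092 F3865
G1 X179.342 Y26.865 F3865
G1 X206.162 Y26.865 F3865
G1 X219.572 Y50.092 F3865
M5
G00 X311.168 Y57.271
M3 S410
G1 X262.299 Y45.235 F3865
G1 X178.005 Y54.570 F3865
G1 X118.646 Y75.003 F3865
M5
G00 X78.034 Y63.344
M3 S410
G1 X145.618 Y47.262 F3865
G1 X152.997 Y34.505 F3865
M5
G00 X0.000 Y0.000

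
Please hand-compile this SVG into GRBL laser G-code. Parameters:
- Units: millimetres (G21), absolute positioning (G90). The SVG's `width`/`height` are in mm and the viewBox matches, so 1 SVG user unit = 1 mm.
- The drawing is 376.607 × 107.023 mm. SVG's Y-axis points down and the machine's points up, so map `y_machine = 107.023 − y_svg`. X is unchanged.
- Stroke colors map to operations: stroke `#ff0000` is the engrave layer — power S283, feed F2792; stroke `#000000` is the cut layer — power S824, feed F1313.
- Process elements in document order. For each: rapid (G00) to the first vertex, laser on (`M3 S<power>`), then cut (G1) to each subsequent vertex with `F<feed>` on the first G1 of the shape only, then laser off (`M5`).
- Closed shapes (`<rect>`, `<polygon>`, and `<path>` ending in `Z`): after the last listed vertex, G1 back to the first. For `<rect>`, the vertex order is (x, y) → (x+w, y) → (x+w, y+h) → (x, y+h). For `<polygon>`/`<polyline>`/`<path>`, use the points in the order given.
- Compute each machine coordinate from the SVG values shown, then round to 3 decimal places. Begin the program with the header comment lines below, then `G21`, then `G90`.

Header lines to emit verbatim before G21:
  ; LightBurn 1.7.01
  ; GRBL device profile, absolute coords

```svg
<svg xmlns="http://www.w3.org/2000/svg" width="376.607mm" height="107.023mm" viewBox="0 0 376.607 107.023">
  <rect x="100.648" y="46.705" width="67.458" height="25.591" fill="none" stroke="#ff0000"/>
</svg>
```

1 u = 1 mm; y_m = 107.023 − y.

[1] `<rect>` rectangle, #ff0000→engrave S283 F2792: (100.648,60.318) → (168.106,60.318) → (168.106,34.727) → (100.648,34.727) → (100.648,60.318) (closed)

; LightBurn 1.7.01
; GRBL device profile, absolute coords
G21
G90
G00 X100.648 Y60.318
M3 S283
G1 X168.106 Y60.318 F2792
G1 X168.106 Y34.727
G1 X100.648 Y34.727
G1 X100.648 Y60.318
M5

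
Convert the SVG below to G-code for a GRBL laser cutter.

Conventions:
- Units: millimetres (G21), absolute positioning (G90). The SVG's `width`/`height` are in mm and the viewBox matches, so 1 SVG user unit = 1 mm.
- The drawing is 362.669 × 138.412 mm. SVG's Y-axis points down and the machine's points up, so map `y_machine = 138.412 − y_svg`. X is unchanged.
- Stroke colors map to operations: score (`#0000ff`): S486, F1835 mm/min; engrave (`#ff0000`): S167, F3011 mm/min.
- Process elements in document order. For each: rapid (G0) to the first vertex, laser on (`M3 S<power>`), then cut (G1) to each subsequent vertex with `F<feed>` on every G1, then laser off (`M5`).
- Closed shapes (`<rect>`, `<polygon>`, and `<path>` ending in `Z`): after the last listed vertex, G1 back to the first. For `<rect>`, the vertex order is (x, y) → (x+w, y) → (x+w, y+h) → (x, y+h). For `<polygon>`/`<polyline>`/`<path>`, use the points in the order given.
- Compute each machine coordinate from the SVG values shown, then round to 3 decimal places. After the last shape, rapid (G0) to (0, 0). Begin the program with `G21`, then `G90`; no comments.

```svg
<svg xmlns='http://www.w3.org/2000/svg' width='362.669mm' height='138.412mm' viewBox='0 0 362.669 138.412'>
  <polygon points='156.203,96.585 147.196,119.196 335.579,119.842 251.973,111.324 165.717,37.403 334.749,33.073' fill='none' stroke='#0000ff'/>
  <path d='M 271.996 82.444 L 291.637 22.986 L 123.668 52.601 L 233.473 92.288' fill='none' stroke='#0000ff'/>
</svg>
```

G21
G90
G0 X156.203 Y41.827
M3 S486
G1 X147.196 Y19.216 F1835
G1 X335.579 Y18.570 F1835
G1 X251.973 Y27.088 F1835
G1 X165.717 Y101.009 F1835
G1 X334.749 Y105.339 F1835
G1 X156.203 Y41.827 F1835
M5
G0 X271.996 Y55.968
M3 S486
G1 X291.637 Y115.426 F1835
G1 X123.668 Y85.811 F1835
G1 X233.473 Y46.124 F1835
M5
G0 X0.000 Y0.000

Since the viewBox matches the mm dimensions, user units are millimetres directly. The only transform is the Y-flip y_m = 138.412 − y_svg.

Shape 1 is a closed polygon drawn with `<polygon>`. Its stroke #0000ff means score at S486, F1835. After flipping Y the toolpath is (156.203,41.827) → (147.196,19.216) → (335.579,18.570) → (251.973,27.088) → (165.717,101.009) → (334.749,105.339) → (156.203,41.827), returning to the start.

Shape 2 is a open polyline drawn with `<path>`. Its stroke #0000ff means score at S486, F1835. After flipping Y the toolpath is (271.996,55.968) → (291.637,115.426) → (123.668,85.811) → (233.473,46.124).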